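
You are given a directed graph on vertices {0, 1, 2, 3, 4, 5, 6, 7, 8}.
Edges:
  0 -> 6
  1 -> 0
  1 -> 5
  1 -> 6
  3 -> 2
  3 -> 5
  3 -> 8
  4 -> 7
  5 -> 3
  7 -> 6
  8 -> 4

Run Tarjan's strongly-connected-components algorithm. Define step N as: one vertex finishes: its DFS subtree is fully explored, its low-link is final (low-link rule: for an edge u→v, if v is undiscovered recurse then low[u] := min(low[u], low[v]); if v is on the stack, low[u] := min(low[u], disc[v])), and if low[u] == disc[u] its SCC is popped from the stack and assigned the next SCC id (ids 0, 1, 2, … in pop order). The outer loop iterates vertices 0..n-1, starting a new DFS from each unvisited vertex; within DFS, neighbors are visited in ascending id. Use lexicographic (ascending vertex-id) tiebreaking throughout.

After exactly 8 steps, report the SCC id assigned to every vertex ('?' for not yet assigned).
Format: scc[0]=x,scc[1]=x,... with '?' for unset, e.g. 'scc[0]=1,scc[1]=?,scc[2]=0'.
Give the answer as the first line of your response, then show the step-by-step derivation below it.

scc[0]=1,scc[1]=?,scc[2]=2,scc[3]=6,scc[4]=4,scc[5]=6,scc[6]=0,scc[7]=3,scc[8]=5

step 1: low=(low[0]=0,low[1]=?,low[2]=?,low[3]=?,low[4]=?,low[5]=?,low[6]=1,low[7]=?,low[8]=?); scc=(scc[0]=?,scc[1]=?,scc[2]=?,scc[3]=?,scc[4]=?,scc[5]=?,scc[6]=0,scc[7]=?,scc[8]=?)
step 2: low=(low[0]=0,low[1]=?,low[2]=?,low[3]=?,low[4]=?,low[5]=?,low[6]=1,low[7]=?,low[8]=?); scc=(scc[0]=1,scc[1]=?,scc[2]=?,scc[3]=?,scc[4]=?,scc[5]=?,scc[6]=0,scc[7]=?,scc[8]=?)
step 3: low=(low[0]=0,low[1]=2,low[2]=5,low[3]=4,low[4]=?,low[5]=3,low[6]=1,low[7]=?,low[8]=?); scc=(scc[0]=1,scc[1]=?,scc[2]=2,scc[3]=?,scc[4]=?,scc[5]=?,scc[6]=0,scc[7]=?,scc[8]=?)
step 4: low=(low[0]=0,low[1]=2,low[2]=5,low[3]=3,low[4]=7,low[5]=3,low[6]=1,low[7]=8,low[8]=6); scc=(scc[0]=1,scc[1]=?,scc[2]=2,scc[3]=?,scc[4]=?,scc[5]=?,scc[6]=0,scc[7]=3,scc[8]=?)
step 5: low=(low[0]=0,low[1]=2,low[2]=5,low[3]=3,low[4]=7,low[5]=3,low[6]=1,low[7]=8,low[8]=6); scc=(scc[0]=1,scc[1]=?,scc[2]=2,scc[3]=?,scc[4]=4,scc[5]=?,scc[6]=0,scc[7]=3,scc[8]=?)
step 6: low=(low[0]=0,low[1]=2,low[2]=5,low[3]=3,low[4]=7,low[5]=3,low[6]=1,low[7]=8,low[8]=6); scc=(scc[0]=1,scc[1]=?,scc[2]=2,scc[3]=?,scc[4]=4,scc[5]=?,scc[6]=0,scc[7]=3,scc[8]=5)
step 7: low=(low[0]=0,low[1]=2,low[2]=5,low[3]=3,low[4]=7,low[5]=3,low[6]=1,low[7]=8,low[8]=6); scc=(scc[0]=1,scc[1]=?,scc[2]=2,scc[3]=?,scc[4]=4,scc[5]=?,scc[6]=0,scc[7]=3,scc[8]=5)
step 8: low=(low[0]=0,low[1]=2,low[2]=5,low[3]=3,low[4]=7,low[5]=3,low[6]=1,low[7]=8,low[8]=6); scc=(scc[0]=1,scc[1]=?,scc[2]=2,scc[3]=6,scc[4]=4,scc[5]=6,scc[6]=0,scc[7]=3,scc[8]=5)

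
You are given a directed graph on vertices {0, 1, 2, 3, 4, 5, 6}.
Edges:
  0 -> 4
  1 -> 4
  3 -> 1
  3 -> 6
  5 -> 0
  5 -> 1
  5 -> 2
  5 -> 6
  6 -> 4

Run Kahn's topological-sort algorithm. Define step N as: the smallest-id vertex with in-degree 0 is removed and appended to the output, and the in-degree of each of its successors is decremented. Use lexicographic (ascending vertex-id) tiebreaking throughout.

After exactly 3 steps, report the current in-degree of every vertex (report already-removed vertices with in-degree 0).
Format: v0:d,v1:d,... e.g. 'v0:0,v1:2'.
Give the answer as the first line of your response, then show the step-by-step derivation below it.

v0:0,v1:0,v2:0,v3:0,v4:2,v5:0,v6:0

step 1: output 3; order=[3]; indeg=(1,1,1,0,3,0,1)
step 2: output 5; order=[3,5]; indeg=(0,0,0,0,3,0,0)
step 3: output 0; order=[3,5,0]; indeg=(0,0,0,0,2,0,0)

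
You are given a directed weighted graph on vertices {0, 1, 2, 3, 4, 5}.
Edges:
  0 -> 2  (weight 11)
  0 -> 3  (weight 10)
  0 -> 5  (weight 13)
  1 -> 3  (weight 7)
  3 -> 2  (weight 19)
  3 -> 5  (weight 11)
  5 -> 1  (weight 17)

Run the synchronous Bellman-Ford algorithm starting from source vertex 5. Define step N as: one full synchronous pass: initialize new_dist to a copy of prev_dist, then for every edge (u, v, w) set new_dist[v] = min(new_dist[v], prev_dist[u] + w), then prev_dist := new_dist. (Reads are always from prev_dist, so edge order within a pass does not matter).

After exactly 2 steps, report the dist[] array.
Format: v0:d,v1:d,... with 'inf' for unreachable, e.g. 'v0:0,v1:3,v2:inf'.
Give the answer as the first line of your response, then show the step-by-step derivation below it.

v0:inf,v1:17,v2:inf,v3:24,v4:inf,v5:0

step 1: dist = v0:inf,v1:17,v2:inf,v3:inf,v4:inf,v5:0
step 2: dist = v0:inf,v1:17,v2:inf,v3:24,v4:inf,v5:0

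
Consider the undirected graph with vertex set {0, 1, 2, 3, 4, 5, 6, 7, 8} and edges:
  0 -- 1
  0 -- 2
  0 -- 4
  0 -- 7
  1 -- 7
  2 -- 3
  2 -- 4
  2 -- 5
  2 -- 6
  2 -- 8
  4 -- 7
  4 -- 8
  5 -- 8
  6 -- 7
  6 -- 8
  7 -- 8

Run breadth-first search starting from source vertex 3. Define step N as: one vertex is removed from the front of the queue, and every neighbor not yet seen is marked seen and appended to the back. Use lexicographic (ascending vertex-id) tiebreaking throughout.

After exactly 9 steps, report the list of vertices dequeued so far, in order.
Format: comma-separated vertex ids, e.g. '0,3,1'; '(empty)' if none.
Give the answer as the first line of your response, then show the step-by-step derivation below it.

3,2,0,4,5,6,8,1,7

step 1: dequeue 3; queue=[2]; order=3
step 2: dequeue 2; queue=[0,4,5,6,8]; order=3,2
step 3: dequeue 0; queue=[4,5,6,8,1,7]; order=3,2,0
step 4: dequeue 4; queue=[5,6,8,1,7]; order=3,2,0,4
step 5: dequeue 5; queue=[6,8,1,7]; order=3,2,0,4,5
step 6: dequeue 6; queue=[8,1,7]; order=3,2,0,4,5,6
step 7: dequeue 8; queue=[1,7]; order=3,2,0,4,5,6,8
step 8: dequeue 1; queue=[7]; order=3,2,0,4,5,6,8,1
step 9: dequeue 7; queue=[(empty)]; order=3,2,0,4,5,6,8,1,7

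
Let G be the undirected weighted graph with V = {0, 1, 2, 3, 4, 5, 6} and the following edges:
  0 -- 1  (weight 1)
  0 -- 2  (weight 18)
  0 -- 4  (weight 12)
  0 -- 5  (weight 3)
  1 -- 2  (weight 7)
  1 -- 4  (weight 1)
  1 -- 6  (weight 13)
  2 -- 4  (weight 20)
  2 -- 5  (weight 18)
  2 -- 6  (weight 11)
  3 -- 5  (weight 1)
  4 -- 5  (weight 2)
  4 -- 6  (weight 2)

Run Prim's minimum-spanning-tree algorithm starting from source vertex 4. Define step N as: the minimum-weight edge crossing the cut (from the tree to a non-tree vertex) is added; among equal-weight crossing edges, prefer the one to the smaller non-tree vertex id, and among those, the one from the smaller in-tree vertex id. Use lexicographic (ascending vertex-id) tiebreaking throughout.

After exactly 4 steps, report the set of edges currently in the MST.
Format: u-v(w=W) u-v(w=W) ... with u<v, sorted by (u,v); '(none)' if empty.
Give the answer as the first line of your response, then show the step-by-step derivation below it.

0-1(w=1) 1-4(w=1) 3-5(w=1) 4-5(w=2)

step 1: add edge 1-4 (w=1); MST = {1-4(w=1)}
step 2: add edge 0-1 (w=1); MST = {0-1(w=1) 1-4(w=1)}
step 3: add edge 4-5 (w=2); MST = {0-1(w=1) 1-4(w=1) 4-5(w=2)}
step 4: add edge 3-5 (w=1); MST = {0-1(w=1) 1-4(w=1) 3-5(w=1) 4-5(w=2)}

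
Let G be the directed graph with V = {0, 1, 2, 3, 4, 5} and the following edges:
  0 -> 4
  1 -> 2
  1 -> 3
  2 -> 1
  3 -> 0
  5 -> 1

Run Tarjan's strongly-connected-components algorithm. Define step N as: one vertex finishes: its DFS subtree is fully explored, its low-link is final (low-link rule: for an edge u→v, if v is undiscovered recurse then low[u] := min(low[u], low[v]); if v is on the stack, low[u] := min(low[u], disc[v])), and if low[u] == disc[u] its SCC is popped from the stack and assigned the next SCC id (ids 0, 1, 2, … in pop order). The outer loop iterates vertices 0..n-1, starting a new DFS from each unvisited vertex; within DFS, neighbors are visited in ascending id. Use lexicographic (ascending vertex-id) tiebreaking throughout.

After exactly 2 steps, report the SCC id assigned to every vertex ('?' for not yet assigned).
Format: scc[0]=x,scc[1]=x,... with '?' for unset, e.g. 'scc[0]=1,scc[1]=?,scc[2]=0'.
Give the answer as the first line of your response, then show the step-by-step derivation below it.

scc[0]=1,scc[1]=?,scc[2]=?,scc[3]=?,scc[4]=0,scc[5]=?

step 1: low=(low[0]=0,low[1]=?,low[2]=?,low[3]=?,low[4]=1,low[5]=?); scc=(scc[0]=?,scc[1]=?,scc[2]=?,scc[3]=?,scc[4]=0,scc[5]=?)
step 2: low=(low[0]=0,low[1]=?,low[2]=?,low[3]=?,low[4]=1,low[5]=?); scc=(scc[0]=1,scc[1]=?,scc[2]=?,scc[3]=?,scc[4]=0,scc[5]=?)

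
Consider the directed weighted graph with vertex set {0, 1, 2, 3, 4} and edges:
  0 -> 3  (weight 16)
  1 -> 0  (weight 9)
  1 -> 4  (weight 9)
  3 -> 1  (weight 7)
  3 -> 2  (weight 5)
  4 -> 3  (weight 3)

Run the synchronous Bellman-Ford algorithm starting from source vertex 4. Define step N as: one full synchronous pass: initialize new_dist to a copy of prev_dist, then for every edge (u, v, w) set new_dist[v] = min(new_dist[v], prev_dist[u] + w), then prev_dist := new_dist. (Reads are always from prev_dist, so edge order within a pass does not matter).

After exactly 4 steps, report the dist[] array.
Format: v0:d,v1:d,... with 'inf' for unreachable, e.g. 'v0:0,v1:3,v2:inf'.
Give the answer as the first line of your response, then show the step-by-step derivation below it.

v0:19,v1:10,v2:8,v3:3,v4:0

step 1: dist = v0:inf,v1:inf,v2:inf,v3:3,v4:0
step 2: dist = v0:inf,v1:10,v2:8,v3:3,v4:0
step 3: dist = v0:19,v1:10,v2:8,v3:3,v4:0
step 4: dist = v0:19,v1:10,v2:8,v3:3,v4:0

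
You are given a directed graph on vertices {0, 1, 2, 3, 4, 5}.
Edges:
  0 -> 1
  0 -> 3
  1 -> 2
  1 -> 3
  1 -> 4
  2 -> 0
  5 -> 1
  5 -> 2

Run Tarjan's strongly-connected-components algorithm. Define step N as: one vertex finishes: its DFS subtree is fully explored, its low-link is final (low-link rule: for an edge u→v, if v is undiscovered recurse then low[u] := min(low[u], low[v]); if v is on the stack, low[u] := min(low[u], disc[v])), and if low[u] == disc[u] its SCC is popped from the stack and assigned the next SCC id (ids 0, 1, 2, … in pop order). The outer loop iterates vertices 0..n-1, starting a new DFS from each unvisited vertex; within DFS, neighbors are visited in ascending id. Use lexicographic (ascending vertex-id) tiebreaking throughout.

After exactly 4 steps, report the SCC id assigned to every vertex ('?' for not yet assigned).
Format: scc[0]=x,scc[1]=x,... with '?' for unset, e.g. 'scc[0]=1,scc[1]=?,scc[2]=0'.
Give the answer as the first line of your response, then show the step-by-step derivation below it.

scc[0]=?,scc[1]=?,scc[2]=?,scc[3]=0,scc[4]=1,scc[5]=?

step 1: low=(low[0]=0,low[1]=1,low[2]=0,low[3]=?,low[4]=?,low[5]=?); scc=(scc[0]=?,scc[1]=?,scc[2]=?,scc[3]=?,scc[4]=?,scc[5]=?)
step 2: low=(low[0]=0,low[1]=0,low[2]=0,low[3]=3,low[4]=?,low[5]=?); scc=(scc[0]=?,scc[1]=?,scc[2]=?,scc[3]=0,scc[4]=?,scc[5]=?)
step 3: low=(low[0]=0,low[1]=0,low[2]=0,low[3]=3,low[4]=4,low[5]=?); scc=(scc[0]=?,scc[1]=?,scc[2]=?,scc[3]=0,scc[4]=1,scc[5]=?)
step 4: low=(low[0]=0,low[1]=0,low[2]=0,low[3]=3,low[4]=4,low[5]=?); scc=(scc[0]=?,scc[1]=?,scc[2]=?,scc[3]=0,scc[4]=1,scc[5]=?)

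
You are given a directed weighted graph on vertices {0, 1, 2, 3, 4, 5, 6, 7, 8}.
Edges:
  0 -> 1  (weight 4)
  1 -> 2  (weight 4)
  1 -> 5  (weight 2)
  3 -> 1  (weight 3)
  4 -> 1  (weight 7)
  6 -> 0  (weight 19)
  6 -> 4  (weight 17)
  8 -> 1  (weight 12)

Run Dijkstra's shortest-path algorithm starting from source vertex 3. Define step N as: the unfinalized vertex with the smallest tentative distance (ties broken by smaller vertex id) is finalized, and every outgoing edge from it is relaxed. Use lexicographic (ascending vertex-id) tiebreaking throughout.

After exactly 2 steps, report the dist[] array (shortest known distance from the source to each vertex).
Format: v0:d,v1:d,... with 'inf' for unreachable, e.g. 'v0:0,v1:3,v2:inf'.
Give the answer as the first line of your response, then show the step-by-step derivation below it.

v0:inf,v1:3,v2:7,v3:0,v4:inf,v5:5,v6:inf,v7:inf,v8:inf

step 1: dist = v0:inf,v1:3,v2:inf,v3:0,v4:inf,v5:inf,v6:inf,v7:inf,v8:inf
step 2: dist = v0:inf,v1:3,v2:7,v3:0,v4:inf,v5:5,v6:inf,v7:inf,v8:inf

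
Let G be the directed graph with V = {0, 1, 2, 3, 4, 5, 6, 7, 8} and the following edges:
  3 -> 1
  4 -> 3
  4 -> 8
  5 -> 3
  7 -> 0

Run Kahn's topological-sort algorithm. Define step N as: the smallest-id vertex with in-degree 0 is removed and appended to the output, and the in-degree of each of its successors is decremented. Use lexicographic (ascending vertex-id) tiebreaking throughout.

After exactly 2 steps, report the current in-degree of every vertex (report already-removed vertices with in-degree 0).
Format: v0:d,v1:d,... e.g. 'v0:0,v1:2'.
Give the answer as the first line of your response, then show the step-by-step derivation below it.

v0:1,v1:1,v2:0,v3:1,v4:0,v5:0,v6:0,v7:0,v8:0

step 1: output 2; order=[2]; indeg=(1,1,0,2,0,0,0,0,1)
step 2: output 4; order=[2,4]; indeg=(1,1,0,1,0,0,0,0,0)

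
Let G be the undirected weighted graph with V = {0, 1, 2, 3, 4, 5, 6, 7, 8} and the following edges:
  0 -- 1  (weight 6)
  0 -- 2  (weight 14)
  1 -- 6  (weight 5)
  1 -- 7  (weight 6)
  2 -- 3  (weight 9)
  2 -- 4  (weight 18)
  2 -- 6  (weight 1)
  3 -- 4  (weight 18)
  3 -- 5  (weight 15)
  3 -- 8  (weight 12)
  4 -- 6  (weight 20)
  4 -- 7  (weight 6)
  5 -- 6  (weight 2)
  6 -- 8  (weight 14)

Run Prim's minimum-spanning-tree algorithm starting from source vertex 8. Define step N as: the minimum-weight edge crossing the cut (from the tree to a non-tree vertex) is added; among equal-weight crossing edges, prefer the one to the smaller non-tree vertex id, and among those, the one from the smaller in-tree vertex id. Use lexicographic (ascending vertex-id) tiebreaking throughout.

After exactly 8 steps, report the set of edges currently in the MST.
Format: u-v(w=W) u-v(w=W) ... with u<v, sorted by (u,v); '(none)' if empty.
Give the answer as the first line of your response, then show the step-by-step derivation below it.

0-1(w=6) 1-6(w=5) 1-7(w=6) 2-3(w=9) 2-6(w=1) 3-8(w=12) 4-7(w=6) 5-6(w=2)

step 1: add edge 3-8 (w=12); MST = {3-8(w=12)}
step 2: add edge 2-3 (w=9); MST = {2-3(w=9) 3-8(w=12)}
step 3: add edge 2-6 (w=1); MST = {2-3(w=9) 2-6(w=1) 3-8(w=12)}
step 4: add edge 5-6 (w=2); MST = {2-3(w=9) 2-6(w=1) 3-8(w=12) 5-6(w=2)}
step 5: add edge 1-6 (w=5); MST = {1-6(w=5) 2-3(w=9) 2-6(w=1) 3-8(w=12) 5-6(w=2)}
step 6: add edge 0-1 (w=6); MST = {0-1(w=6) 1-6(w=5) 2-3(w=9) 2-6(w=1) 3-8(w=12) 5-6(w=2)}
step 7: add edge 1-7 (w=6); MST = {0-1(w=6) 1-6(w=5) 1-7(w=6) 2-3(w=9) 2-6(w=1) 3-8(w=12) 5-6(w=2)}
step 8: add edge 4-7 (w=6); MST = {0-1(w=6) 1-6(w=5) 1-7(w=6) 2-3(w=9) 2-6(w=1) 3-8(w=12) 4-7(w=6) 5-6(w=2)}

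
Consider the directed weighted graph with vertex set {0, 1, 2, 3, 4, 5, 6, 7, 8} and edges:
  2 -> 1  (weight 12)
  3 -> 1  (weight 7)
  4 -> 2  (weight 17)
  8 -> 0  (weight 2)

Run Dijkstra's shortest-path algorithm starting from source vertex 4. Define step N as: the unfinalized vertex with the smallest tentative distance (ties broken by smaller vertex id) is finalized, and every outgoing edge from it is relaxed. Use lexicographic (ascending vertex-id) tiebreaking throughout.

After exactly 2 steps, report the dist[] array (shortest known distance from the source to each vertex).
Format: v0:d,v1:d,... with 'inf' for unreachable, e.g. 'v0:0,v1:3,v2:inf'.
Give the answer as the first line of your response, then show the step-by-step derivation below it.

v0:inf,v1:29,v2:17,v3:inf,v4:0,v5:inf,v6:inf,v7:inf,v8:inf

step 1: dist = v0:inf,v1:inf,v2:17,v3:inf,v4:0,v5:inf,v6:inf,v7:inf,v8:inf
step 2: dist = v0:inf,v1:29,v2:17,v3:inf,v4:0,v5:inf,v6:inf,v7:inf,v8:inf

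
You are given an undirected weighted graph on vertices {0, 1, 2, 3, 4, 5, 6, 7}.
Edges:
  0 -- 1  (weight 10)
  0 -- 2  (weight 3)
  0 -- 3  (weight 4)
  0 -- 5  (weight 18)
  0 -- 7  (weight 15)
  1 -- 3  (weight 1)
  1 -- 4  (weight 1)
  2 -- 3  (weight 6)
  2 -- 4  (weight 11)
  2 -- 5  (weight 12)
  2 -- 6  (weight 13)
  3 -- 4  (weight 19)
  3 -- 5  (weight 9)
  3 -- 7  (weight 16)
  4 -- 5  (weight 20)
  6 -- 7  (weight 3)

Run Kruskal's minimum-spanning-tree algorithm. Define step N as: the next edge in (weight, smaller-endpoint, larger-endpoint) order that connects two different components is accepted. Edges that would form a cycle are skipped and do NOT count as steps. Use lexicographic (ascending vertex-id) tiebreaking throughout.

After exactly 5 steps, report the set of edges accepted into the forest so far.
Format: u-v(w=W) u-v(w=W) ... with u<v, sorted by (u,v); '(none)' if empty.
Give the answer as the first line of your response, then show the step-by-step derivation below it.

0-2(w=3) 0-3(w=4) 1-3(w=1) 1-4(w=1) 6-7(w=3)

step 1: add edge 1-3 (w=1); MST = {1-3(w=1)}
step 2: add edge 1-4 (w=1); MST = {1-3(w=1) 1-4(w=1)}
step 3: add edge 0-2 (w=3); MST = {0-2(w=3) 1-3(w=1) 1-4(w=1)}
step 4: add edge 6-7 (w=3); MST = {0-2(w=3) 1-3(w=1) 1-4(w=1) 6-7(w=3)}
step 5: add edge 0-3 (w=4); MST = {0-2(w=3) 0-3(w=4) 1-3(w=1) 1-4(w=1) 6-7(w=3)}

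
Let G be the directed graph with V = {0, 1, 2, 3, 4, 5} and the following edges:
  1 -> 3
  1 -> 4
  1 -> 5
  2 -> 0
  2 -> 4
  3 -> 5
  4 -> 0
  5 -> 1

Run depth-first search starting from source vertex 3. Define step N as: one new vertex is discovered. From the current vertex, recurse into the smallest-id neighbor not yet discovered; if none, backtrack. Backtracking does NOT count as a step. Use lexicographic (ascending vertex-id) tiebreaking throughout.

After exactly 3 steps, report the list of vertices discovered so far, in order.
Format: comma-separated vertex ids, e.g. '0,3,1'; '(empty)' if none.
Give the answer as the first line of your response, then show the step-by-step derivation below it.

3,5,1

step 1: discover 3; path=3; order=3
step 2: discover 5; path=3>5; order=3,5
step 3: discover 1; path=3>5>1; order=3,5,1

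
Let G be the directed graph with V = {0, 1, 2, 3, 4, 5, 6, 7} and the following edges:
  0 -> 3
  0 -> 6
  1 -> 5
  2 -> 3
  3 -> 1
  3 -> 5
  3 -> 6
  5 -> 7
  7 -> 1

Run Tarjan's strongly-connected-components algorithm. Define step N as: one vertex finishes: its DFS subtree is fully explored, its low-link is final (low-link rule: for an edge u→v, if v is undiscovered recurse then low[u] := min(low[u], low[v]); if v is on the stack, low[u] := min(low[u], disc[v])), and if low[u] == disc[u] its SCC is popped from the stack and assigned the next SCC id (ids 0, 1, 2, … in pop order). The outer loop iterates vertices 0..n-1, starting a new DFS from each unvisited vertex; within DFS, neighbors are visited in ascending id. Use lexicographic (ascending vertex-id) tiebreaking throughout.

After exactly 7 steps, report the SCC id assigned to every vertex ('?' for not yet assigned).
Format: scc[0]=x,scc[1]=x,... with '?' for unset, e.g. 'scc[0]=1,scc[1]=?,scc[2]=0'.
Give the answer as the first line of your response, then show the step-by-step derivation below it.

scc[0]=3,scc[1]=0,scc[2]=4,scc[3]=2,scc[4]=?,scc[5]=0,scc[6]=1,scc[7]=0

step 1: low=(low[0]=0,low[1]=2,low[2]=?,low[3]=1,low[4]=?,low[5]=3,low[6]=?,low[7]=2); scc=(scc[0]=?,scc[1]=?,scc[2]=?,scc[3]=?,scc[4]=?,scc[5]=?,scc[6]=?,scc[7]=?)
step 2: low=(low[0]=0,low[1]=2,low[2]=?,low[3]=1,low[4]=?,low[5]=2,low[6]=?,low[7]=2); scc=(scc[0]=?,scc[1]=?,scc[2]=?,scc[3]=?,scc[4]=?,scc[5]=?,scc[6]=?,scc[7]=?)
step 3: low=(low[0]=0,low[1]=2,low[2]=?,low[3]=1,low[4]=?,low[5]=2,low[6]=?,low[7]=2); scc=(scc[0]=?,scc[1]=0,scc[2]=?,scc[3]=?,scc[4]=?,scc[5]=0,scc[6]=?,scc[7]=0)
step 4: low=(low[0]=0,low[1]=2,low[2]=?,low[3]=1,low[4]=?,low[5]=2,low[6]=5,low[7]=2); scc=(scc[0]=?,scc[1]=0,scc[2]=?,scc[3]=?,scc[4]=?,scc[5]=0,scc[6]=1,scc[7]=0)
step 5: low=(low[0]=0,low[1]=2,low[2]=?,low[3]=1,low[4]=?,low[5]=2,low[6]=5,low[7]=2); scc=(scc[0]=?,scc[1]=0,scc[2]=?,scc[3]=2,scc[4]=?,scc[5]=0,scc[6]=1,scc[7]=0)
step 6: low=(low[0]=0,low[1]=2,low[2]=?,low[3]=1,low[4]=?,low[5]=2,low[6]=5,low[7]=2); scc=(scc[0]=3,scc[1]=0,scc[2]=?,scc[3]=2,scc[4]=?,scc[5]=0,scc[6]=1,scc[7]=0)
step 7: low=(low[0]=0,low[1]=2,low[2]=6,low[3]=1,low[4]=?,low[5]=2,low[6]=5,low[7]=2); scc=(scc[0]=3,scc[1]=0,scc[2]=4,scc[3]=2,scc[4]=?,scc[5]=0,scc[6]=1,scc[7]=0)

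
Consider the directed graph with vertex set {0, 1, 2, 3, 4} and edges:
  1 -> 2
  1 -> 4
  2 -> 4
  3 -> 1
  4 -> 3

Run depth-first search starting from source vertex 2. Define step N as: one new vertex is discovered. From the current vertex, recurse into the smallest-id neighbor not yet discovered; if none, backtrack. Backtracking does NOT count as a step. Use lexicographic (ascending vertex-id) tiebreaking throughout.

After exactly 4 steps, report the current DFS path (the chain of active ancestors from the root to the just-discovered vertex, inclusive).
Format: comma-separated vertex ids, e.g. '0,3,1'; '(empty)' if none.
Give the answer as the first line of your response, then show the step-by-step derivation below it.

2,4,3,1

step 1: discover 2; path=2; order=2
step 2: discover 4; path=2>4; order=2,4
step 3: discover 3; path=2>4>3; order=2,4,3
step 4: discover 1; path=2>4>3>1; order=2,4,3,1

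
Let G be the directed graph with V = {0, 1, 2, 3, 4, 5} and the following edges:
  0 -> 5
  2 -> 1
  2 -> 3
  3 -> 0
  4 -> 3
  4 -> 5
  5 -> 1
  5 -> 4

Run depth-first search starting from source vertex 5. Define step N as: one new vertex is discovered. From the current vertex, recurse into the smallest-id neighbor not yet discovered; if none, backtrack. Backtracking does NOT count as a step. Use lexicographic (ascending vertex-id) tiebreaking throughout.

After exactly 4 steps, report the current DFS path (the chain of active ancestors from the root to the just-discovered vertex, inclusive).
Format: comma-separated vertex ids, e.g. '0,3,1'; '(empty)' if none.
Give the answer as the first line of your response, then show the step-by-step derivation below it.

5,4,3

step 1: discover 5; path=5; order=5
step 2: discover 1; path=5>1; order=5,1
step 3: discover 4; path=5>4; order=5,1,4
step 4: discover 3; path=5>4>3; order=5,1,4,3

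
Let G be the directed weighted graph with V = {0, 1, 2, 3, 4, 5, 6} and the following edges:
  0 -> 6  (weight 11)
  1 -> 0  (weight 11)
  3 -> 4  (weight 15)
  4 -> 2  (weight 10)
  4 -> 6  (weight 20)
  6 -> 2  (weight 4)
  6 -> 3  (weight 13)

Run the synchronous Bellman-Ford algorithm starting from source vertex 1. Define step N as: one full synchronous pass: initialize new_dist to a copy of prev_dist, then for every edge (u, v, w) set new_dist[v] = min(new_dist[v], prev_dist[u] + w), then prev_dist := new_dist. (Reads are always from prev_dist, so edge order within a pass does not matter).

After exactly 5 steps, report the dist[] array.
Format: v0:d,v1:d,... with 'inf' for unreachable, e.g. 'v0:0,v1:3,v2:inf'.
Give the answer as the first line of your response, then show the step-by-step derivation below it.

v0:11,v1:0,v2:26,v3:35,v4:50,v5:inf,v6:22

step 1: dist = v0:11,v1:0,v2:inf,v3:inf,v4:inf,v5:inf,v6:inf
step 2: dist = v0:11,v1:0,v2:inf,v3:inf,v4:inf,v5:inf,v6:22
step 3: dist = v0:11,v1:0,v2:26,v3:35,v4:inf,v5:inf,v6:22
step 4: dist = v0:11,v1:0,v2:26,v3:35,v4:50,v5:inf,v6:22
step 5: dist = v0:11,v1:0,v2:26,v3:35,v4:50,v5:inf,v6:22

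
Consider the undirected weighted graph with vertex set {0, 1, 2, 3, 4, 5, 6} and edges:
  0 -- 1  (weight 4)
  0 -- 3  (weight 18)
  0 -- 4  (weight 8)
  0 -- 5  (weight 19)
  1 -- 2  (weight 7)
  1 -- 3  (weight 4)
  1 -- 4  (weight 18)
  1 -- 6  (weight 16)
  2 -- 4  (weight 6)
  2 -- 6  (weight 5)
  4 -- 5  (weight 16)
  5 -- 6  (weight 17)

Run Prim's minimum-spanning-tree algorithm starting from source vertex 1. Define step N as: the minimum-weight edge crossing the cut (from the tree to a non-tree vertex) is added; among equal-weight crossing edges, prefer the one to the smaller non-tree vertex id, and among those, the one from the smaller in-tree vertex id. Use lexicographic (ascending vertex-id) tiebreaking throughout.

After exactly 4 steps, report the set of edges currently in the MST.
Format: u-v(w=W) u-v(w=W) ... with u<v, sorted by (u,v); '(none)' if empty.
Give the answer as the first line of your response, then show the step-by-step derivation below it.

0-1(w=4) 1-2(w=7) 1-3(w=4) 2-6(w=5)

step 1: add edge 0-1 (w=4); MST = {0-1(w=4)}
step 2: add edge 1-3 (w=4); MST = {0-1(w=4) 1-3(w=4)}
step 3: add edge 1-2 (w=7); MST = {0-1(w=4) 1-2(w=7) 1-3(w=4)}
step 4: add edge 2-6 (w=5); MST = {0-1(w=4) 1-2(w=7) 1-3(w=4) 2-6(w=5)}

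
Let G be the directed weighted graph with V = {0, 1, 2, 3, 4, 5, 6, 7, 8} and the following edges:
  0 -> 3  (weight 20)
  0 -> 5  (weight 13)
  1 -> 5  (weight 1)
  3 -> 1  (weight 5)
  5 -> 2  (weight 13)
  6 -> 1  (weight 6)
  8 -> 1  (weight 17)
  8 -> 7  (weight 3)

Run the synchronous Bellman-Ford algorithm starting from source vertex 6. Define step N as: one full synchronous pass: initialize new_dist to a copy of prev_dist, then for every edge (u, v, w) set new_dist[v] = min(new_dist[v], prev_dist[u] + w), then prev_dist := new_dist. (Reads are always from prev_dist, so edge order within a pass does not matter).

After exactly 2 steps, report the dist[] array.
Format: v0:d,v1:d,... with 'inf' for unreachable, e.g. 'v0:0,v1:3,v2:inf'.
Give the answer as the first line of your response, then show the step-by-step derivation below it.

v0:inf,v1:6,v2:inf,v3:inf,v4:inf,v5:7,v6:0,v7:inf,v8:inf

step 1: dist = v0:inf,v1:6,v2:inf,v3:inf,v4:inf,v5:inf,v6:0,v7:inf,v8:inf
step 2: dist = v0:inf,v1:6,v2:inf,v3:inf,v4:inf,v5:7,v6:0,v7:inf,v8:inf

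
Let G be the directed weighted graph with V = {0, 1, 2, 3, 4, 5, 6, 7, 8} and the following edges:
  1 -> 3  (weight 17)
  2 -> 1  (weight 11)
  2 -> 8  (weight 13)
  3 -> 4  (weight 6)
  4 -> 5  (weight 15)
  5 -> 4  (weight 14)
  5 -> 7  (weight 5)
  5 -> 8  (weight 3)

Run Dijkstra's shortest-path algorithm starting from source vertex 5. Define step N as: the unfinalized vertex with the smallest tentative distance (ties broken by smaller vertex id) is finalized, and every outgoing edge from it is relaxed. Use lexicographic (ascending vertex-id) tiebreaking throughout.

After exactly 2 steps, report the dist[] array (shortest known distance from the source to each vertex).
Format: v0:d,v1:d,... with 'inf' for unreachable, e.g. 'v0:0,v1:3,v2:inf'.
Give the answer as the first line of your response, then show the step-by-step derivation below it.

v0:inf,v1:inf,v2:inf,v3:inf,v4:14,v5:0,v6:inf,v7:5,v8:3

step 1: dist = v0:inf,v1:inf,v2:inf,v3:inf,v4:14,v5:0,v6:inf,v7:5,v8:3
step 2: dist = v0:inf,v1:inf,v2:inf,v3:inf,v4:14,v5:0,v6:inf,v7:5,v8:3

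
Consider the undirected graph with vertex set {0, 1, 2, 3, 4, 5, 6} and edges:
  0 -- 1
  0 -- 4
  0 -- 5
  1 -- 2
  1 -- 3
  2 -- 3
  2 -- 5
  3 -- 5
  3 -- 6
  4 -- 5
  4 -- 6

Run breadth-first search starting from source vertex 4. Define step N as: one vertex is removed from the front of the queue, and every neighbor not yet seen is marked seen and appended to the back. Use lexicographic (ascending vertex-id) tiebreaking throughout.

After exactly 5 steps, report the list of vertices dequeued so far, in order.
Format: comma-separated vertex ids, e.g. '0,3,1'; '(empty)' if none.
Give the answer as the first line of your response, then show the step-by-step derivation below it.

4,0,5,6,1

step 1: dequeue 4; queue=[0,5,6]; order=4
step 2: dequeue 0; queue=[5,6,1]; order=4,0
step 3: dequeue 5; queue=[6,1,2,3]; order=4,0,5
step 4: dequeue 6; queue=[1,2,3]; order=4,0,5,6
step 5: dequeue 1; queue=[2,3]; order=4,0,5,6,1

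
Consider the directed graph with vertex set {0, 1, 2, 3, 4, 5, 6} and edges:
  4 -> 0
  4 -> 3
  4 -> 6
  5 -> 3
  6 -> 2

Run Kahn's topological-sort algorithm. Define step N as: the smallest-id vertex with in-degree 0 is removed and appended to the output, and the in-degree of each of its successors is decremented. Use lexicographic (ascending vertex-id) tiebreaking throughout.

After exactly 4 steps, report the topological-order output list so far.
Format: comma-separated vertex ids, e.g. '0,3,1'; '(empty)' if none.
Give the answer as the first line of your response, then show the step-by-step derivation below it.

1,4,0,5

step 1: output 1; order=[1]; indeg=(1,0,1,2,0,0,1)
step 2: output 4; order=[1,4]; indeg=(0,0,1,1,0,0,0)
step 3: output 0; order=[1,4,0]; indeg=(0,0,1,1,0,0,0)
step 4: output 5; order=[1,4,0,5]; indeg=(0,0,1,0,0,0,0)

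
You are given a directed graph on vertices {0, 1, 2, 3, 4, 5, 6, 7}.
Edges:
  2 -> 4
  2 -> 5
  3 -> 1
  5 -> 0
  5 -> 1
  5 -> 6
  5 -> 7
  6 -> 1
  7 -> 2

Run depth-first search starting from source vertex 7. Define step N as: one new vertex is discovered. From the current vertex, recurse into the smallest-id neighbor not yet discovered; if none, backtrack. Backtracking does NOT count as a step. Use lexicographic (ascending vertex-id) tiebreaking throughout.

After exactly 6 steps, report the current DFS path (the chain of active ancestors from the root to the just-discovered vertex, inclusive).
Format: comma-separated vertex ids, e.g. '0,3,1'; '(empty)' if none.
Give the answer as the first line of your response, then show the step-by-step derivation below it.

7,2,5,1

step 1: discover 7; path=7; order=7
step 2: discover 2; path=7>2; order=7,2
step 3: discover 4; path=7>2>4; order=7,2,4
step 4: discover 5; path=7>2>5; order=7,2,4,5
step 5: discover 0; path=7>2>5>0; order=7,2,4,5,0
step 6: discover 1; path=7>2>5>1; order=7,2,4,5,0,1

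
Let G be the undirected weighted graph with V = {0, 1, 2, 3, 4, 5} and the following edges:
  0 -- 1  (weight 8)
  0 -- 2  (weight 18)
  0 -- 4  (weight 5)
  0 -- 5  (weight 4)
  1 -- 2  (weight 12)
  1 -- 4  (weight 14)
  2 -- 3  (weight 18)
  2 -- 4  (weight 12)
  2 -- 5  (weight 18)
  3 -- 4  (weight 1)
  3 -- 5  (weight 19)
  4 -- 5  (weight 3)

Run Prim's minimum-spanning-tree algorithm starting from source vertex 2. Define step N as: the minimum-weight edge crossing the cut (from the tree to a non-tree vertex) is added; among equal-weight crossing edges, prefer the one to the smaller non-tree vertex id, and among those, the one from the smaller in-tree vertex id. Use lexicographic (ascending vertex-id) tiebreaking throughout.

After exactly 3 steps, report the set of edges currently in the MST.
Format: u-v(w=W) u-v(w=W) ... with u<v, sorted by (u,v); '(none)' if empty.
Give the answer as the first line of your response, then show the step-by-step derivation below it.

0-1(w=8) 0-5(w=4) 1-2(w=12)

step 1: add edge 1-2 (w=12); MST = {1-2(w=12)}
step 2: add edge 0-1 (w=8); MST = {0-1(w=8) 1-2(w=12)}
step 3: add edge 0-5 (w=4); MST = {0-1(w=8) 0-5(w=4) 1-2(w=12)}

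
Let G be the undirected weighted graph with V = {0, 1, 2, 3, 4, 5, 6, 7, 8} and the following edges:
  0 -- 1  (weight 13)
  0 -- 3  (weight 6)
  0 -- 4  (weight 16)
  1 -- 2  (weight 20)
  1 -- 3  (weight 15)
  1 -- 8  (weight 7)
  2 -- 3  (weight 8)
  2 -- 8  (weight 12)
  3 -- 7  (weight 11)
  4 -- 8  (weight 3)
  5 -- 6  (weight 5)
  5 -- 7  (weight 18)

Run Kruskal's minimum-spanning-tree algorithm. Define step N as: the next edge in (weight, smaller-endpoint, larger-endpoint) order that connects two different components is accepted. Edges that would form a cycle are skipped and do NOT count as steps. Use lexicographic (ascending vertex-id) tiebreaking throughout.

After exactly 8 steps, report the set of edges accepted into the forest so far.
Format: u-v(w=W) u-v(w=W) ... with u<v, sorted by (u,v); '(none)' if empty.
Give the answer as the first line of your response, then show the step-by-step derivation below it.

0-3(w=6) 1-8(w=7) 2-3(w=8) 2-8(w=12) 3-7(w=11) 4-8(w=3) 5-6(w=5) 5-7(w=18)

step 1: add edge 4-8 (w=3); MST = {4-8(w=3)}
step 2: add edge 5-6 (w=5); MST = {4-8(w=3) 5-6(w=5)}
step 3: add edge 0-3 (w=6); MST = {0-3(w=6) 4-8(w=3) 5-6(w=5)}
step 4: add edge 1-8 (w=7); MST = {0-3(w=6) 1-8(w=7) 4-8(w=3) 5-6(w=5)}
step 5: add edge 2-3 (w=8); MST = {0-3(w=6) 1-8(w=7) 2-3(w=8) 4-8(w=3) 5-6(w=5)}
step 6: add edge 3-7 (w=11); MST = {0-3(w=6) 1-8(w=7) 2-3(w=8) 3-7(w=11) 4-8(w=3) 5-6(w=5)}
step 7: add edge 2-8 (w=12); MST = {0-3(w=6) 1-8(w=7) 2-3(w=8) 2-8(w=12) 3-7(w=11) 4-8(w=3) 5-6(w=5)}
step 8: add edge 5-7 (w=18); MST = {0-3(w=6) 1-8(w=7) 2-3(w=8) 2-8(w=12) 3-7(w=11) 4-8(w=3) 5-6(w=5) 5-7(w=18)}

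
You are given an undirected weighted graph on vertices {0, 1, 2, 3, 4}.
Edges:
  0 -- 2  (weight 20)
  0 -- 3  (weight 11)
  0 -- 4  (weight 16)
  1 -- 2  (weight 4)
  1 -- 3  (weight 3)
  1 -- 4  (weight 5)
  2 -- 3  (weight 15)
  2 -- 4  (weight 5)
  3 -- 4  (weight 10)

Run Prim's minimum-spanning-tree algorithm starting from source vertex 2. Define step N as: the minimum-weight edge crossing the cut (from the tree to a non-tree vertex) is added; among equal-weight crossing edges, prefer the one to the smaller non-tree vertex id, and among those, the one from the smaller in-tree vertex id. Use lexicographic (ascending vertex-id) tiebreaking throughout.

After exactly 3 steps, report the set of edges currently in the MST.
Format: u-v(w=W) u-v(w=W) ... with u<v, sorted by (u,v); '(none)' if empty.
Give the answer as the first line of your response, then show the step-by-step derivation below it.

1-2(w=4) 1-3(w=3) 1-4(w=5)

step 1: add edge 1-2 (w=4); MST = {1-2(w=4)}
step 2: add edge 1-3 (w=3); MST = {1-2(w=4) 1-3(w=3)}
step 3: add edge 1-4 (w=5); MST = {1-2(w=4) 1-3(w=3) 1-4(w=5)}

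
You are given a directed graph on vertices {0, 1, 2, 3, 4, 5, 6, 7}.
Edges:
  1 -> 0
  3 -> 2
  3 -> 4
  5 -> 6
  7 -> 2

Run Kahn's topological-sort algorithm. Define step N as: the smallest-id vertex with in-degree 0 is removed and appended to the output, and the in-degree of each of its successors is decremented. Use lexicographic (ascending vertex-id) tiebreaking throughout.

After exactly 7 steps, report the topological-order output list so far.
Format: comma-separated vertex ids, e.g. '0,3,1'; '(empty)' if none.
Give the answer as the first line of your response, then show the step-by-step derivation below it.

1,0,3,4,5,6,7

step 1: output 1; order=[1]; indeg=(0,0,2,0,1,0,1,0)
step 2: output 0; order=[1,0]; indeg=(0,0,2,0,1,0,1,0)
step 3: output 3; order=[1,0,3]; indeg=(0,0,1,0,0,0,1,0)
step 4: output 4; order=[1,0,3,4]; indeg=(0,0,1,0,0,0,1,0)
step 5: output 5; order=[1,0,3,4,5]; indeg=(0,0,1,0,0,0,0,0)
step 6: output 6; order=[1,0,3,4,5,6]; indeg=(0,0,1,0,0,0,0,0)
step 7: output 7; order=[1,0,3,4,5,6,7]; indeg=(0,0,0,0,0,0,0,0)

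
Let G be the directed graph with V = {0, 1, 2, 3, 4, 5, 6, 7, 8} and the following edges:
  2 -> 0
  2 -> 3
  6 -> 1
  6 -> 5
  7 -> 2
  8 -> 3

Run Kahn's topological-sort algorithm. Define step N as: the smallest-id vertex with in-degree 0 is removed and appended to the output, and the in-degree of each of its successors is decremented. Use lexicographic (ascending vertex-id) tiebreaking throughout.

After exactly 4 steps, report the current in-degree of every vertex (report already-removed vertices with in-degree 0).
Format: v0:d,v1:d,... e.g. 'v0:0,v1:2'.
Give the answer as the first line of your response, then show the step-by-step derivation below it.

v0:1,v1:0,v2:1,v3:2,v4:0,v5:0,v6:0,v7:0,v8:0

step 1: output 4; order=[4]; indeg=(1,1,1,2,0,1,0,0,0)
step 2: output 6; order=[4,6]; indeg=(1,0,1,2,0,0,0,0,0)
step 3: output 1; order=[4,6,1]; indeg=(1,0,1,2,0,0,0,0,0)
step 4: output 5; order=[4,6,1,5]; indeg=(1,0,1,2,0,0,0,0,0)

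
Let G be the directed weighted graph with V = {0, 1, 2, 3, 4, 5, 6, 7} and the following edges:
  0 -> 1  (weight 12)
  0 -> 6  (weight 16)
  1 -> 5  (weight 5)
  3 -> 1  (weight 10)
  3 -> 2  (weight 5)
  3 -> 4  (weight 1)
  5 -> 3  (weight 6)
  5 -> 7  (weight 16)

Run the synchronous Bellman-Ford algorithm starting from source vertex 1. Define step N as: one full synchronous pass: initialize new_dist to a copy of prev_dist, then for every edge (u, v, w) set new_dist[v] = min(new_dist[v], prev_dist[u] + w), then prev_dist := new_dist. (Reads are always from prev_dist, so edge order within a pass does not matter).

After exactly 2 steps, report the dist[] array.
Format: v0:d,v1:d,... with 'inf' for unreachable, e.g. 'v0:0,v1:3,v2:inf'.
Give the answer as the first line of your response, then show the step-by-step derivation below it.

v0:inf,v1:0,v2:inf,v3:11,v4:inf,v5:5,v6:inf,v7:21

step 1: dist = v0:inf,v1:0,v2:inf,v3:inf,v4:inf,v5:5,v6:inf,v7:inf
step 2: dist = v0:inf,v1:0,v2:inf,v3:11,v4:inf,v5:5,v6:inf,v7:21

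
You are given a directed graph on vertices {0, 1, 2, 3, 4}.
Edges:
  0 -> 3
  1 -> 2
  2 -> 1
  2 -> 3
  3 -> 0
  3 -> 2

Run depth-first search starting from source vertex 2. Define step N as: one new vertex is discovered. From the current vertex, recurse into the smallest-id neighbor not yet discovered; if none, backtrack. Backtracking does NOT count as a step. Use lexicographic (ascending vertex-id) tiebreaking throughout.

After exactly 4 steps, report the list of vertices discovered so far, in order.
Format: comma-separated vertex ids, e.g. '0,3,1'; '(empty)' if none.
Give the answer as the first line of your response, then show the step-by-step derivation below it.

2,1,3,0

step 1: discover 2; path=2; order=2
step 2: discover 1; path=2>1; order=2,1
step 3: discover 3; path=2>3; order=2,1,3
step 4: discover 0; path=2>3>0; order=2,1,3,0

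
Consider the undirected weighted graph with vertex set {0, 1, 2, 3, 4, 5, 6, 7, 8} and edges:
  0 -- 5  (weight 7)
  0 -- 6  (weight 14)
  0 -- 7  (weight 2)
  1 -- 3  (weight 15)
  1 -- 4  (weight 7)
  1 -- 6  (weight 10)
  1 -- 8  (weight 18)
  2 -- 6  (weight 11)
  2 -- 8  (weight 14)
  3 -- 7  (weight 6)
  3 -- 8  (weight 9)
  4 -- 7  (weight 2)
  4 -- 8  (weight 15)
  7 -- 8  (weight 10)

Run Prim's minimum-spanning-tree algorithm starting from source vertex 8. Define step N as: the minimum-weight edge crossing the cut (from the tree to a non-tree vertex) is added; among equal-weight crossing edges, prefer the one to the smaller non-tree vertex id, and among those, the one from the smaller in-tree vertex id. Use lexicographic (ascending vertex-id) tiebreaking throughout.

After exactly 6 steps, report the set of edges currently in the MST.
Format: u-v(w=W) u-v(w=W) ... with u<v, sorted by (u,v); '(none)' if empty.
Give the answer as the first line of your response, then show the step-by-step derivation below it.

0-5(w=7) 0-7(w=2) 1-4(w=7) 3-7(w=6) 3-8(w=9) 4-7(w=2)

step 1: add edge 3-8 (w=9); MST = {3-8(w=9)}
step 2: add edge 3-7 (w=6); MST = {3-7(w=6) 3-8(w=9)}
step 3: add edge 0-7 (w=2); MST = {0-7(w=2) 3-7(w=6) 3-8(w=9)}
step 4: add edge 4-7 (w=2); MST = {0-7(w=2) 3-7(w=6) 3-8(w=9) 4-7(w=2)}
step 5: add edge 1-4 (w=7); MST = {0-7(w=2) 1-4(w=7) 3-7(w=6) 3-8(w=9) 4-7(w=2)}
step 6: add edge 0-5 (w=7); MST = {0-5(w=7) 0-7(w=2) 1-4(w=7) 3-7(w=6) 3-8(w=9) 4-7(w=2)}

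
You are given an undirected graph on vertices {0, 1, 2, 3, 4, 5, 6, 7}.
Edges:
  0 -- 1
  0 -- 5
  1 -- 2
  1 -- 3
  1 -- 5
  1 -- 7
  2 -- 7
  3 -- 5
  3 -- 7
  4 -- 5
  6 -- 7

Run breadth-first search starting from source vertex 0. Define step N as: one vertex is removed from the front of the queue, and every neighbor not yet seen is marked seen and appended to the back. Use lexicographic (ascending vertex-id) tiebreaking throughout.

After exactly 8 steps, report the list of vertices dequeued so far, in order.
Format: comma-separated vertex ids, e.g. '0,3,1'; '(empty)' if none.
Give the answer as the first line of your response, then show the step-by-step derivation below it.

0,1,5,2,3,7,4,6

step 1: dequeue 0; queue=[1,5]; order=0
step 2: dequeue 1; queue=[5,2,3,7]; order=0,1
step 3: dequeue 5; queue=[2,3,7,4]; order=0,1,5
step 4: dequeue 2; queue=[3,7,4]; order=0,1,5,2
step 5: dequeue 3; queue=[7,4]; order=0,1,5,2,3
step 6: dequeue 7; queue=[4,6]; order=0,1,5,2,3,7
step 7: dequeue 4; queue=[6]; order=0,1,5,2,3,7,4
step 8: dequeue 6; queue=[(empty)]; order=0,1,5,2,3,7,4,6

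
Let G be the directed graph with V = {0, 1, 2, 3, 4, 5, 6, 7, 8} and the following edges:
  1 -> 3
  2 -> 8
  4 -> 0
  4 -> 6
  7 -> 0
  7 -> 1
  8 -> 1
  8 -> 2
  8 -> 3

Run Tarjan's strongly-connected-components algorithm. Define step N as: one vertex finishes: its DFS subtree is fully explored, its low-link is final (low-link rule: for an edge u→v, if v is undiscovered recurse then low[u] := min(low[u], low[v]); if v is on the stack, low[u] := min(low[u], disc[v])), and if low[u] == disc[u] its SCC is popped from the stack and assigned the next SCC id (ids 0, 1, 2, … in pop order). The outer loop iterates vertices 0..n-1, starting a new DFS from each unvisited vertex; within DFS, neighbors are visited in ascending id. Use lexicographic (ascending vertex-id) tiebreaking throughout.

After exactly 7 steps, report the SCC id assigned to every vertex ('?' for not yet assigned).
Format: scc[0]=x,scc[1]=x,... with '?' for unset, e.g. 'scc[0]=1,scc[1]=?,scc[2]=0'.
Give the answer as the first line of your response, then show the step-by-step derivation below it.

scc[0]=0,scc[1]=2,scc[2]=3,scc[3]=1,scc[4]=5,scc[5]=?,scc[6]=4,scc[7]=?,scc[8]=3

step 1: low=(low[0]=0,low[1]=?,low[2]=?,low[3]=?,low[4]=?,low[5]=?,low[6]=?,low[7]=?,low[8]=?); scc=(scc[0]=0,scc[1]=?,scc[2]=?,scc[3]=?,scc[4]=?,scc[5]=?,scc[6]=?,scc[7]=?,scc[8]=?)
step 2: low=(low[0]=0,low[1]=1,low[2]=?,low[3]=2,low[4]=?,low[5]=?,low[6]=?,low[7]=?,low[8]=?); scc=(scc[0]=0,scc[1]=?,scc[2]=?,scc[3]=1,scc[4]=?,scc[5]=?,scc[6]=?,scc[7]=?,scc[8]=?)
step 3: low=(low[0]=0,low[1]=1,low[2]=?,low[3]=2,low[4]=?,low[5]=?,low[6]=?,low[7]=?,low[8]=?); scc=(scc[0]=0,scc[1]=2,scc[2]=?,scc[3]=1,scc[4]=?,scc[5]=?,scc[6]=?,scc[7]=?,scc[8]=?)
step 4: low=(low[0]=0,low[1]=1,low[2]=3,low[3]=2,low[4]=?,low[5]=?,low[6]=?,low[7]=?,low[8]=3); scc=(scc[0]=0,scc[1]=2,scc[2]=?,scc[3]=1,scc[4]=?,scc[5]=?,scc[6]=?,scc[7]=?,scc[8]=?)
step 5: low=(low[0]=0,low[1]=1,low[2]=3,low[3]=2,low[4]=?,low[5]=?,low[6]=?,low[7]=?,low[8]=3); scc=(scc[0]=0,scc[1]=2,scc[2]=3,scc[3]=1,scc[4]=?,scc[5]=?,scc[6]=?,scc[7]=?,scc[8]=3)
step 6: low=(low[0]=0,low[1]=1,low[2]=3,low[3]=2,low[4]=5,low[5]=?,low[6]=6,low[7]=?,low[8]=3); scc=(scc[0]=0,scc[1]=2,scc[2]=3,scc[3]=1,scc[4]=?,scc[5]=?,scc[6]=4,scc[7]=?,scc[8]=3)
step 7: low=(low[0]=0,low[1]=1,low[2]=3,low[3]=2,low[4]=5,low[5]=?,low[6]=6,low[7]=?,low[8]=3); scc=(scc[0]=0,scc[1]=2,scc[2]=3,scc[3]=1,scc[4]=5,scc[5]=?,scc[6]=4,scc[7]=?,scc[8]=3)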